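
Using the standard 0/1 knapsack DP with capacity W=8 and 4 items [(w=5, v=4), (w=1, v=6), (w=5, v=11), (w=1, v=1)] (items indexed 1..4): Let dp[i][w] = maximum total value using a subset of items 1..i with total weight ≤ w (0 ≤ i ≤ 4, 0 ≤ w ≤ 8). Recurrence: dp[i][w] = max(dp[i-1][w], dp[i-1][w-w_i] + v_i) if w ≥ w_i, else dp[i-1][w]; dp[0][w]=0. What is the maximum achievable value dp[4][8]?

18

i\w   0   1   2   3   4   5   6   7   8
  0   0   0   0   0   0   0   0   0   0
  1   0   0   0   0   0   4   4   4   4
  2   0   6   6   6   6   6  10  10  10
  3   0   6   6   6   6  11  17  17  17
  4   0   6   7   7   7  11  17  18  18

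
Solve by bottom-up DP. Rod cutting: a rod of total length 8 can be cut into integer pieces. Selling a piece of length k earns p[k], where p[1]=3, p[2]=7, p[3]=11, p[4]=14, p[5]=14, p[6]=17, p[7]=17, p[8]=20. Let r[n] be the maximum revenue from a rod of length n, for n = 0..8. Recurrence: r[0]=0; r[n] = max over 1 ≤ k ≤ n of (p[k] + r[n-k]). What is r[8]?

   n    0    1    2    3    4    5    6    7    8
r[n]    0    3    7   11   14   18   22   25   29

29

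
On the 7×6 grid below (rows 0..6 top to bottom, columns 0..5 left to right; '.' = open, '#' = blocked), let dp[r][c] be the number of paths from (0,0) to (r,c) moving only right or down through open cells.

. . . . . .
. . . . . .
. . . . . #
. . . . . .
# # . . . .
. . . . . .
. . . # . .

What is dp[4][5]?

100

r\c   0   1   2   3   4   5
  0   1   1   1   1   1   1
  1   1   2   3   4   5   6
  2   1   3   6  10  15   0
  3   1   4  10  20  35  35
  4   0   0  10  30  65 100
  5   0   0  10  40 105 205
  6   0   0  10   0 105 310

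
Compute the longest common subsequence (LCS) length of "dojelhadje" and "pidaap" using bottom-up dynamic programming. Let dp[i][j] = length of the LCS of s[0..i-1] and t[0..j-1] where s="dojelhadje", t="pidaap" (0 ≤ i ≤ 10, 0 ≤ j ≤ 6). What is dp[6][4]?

   ''  p  i  d  a  a  p
''  0  0  0  0  0  0  0
 d  0  0  0  1  1  1  1
 o  0  0  0  1  1  1  1
 j  0  0  0  1  1  1  1
 e  0  0  0  1  1  1  1
 l  0  0  0  1  1  1  1
 h  0  0  0  1  1  1  1
 a  0  0  0  1  2  2  2
 d  0  0  0  1  2  2  2
 j  0  0  0  1  2  2  2
 e  0  0  0  1  2  2  2

1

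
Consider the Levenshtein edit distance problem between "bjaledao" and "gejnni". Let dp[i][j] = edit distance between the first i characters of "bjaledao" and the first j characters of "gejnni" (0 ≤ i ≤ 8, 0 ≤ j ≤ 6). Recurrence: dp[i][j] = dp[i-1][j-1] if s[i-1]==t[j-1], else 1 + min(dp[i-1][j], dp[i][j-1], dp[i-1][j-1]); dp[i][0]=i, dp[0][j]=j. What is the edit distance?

   ''  g  e  j  n  n  i
''  0  1  2  3  4  5  6
 b  1  1  2  3  4  5  6
 j  2  2  2  2  3  4  5
 a  3  3  3  3  3  4  5
 l  4  4  4  4  4  4  5
 e  5  5  4  5  5  5  5
 d  6  6  5  5  6  6  6
 a  7  7  6  6  6  7  7
 o  8  8  7  7  7  7  8

8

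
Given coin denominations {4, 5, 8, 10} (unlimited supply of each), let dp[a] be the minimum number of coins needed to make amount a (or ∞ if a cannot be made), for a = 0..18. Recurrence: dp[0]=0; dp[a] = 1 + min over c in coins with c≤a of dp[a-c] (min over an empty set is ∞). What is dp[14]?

2

 a  0  1  2  3  4  5  6  7  8  9 10 11 12 13 14 15 16 17 18
dp  0  -  -  -  1  1  -  -  1  2  1  -  2  2  2  2  2  3  2
(- denotes ∞ / unreachable)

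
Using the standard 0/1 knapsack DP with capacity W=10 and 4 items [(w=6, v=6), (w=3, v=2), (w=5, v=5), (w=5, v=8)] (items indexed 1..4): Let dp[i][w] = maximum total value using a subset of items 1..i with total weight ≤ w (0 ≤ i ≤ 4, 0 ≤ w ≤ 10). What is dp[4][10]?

13

i\w   0   1   2   3   4   5   6   7   8   9  10
  0   0   0   0   0   0   0   0   0   0   0   0
  1   0   0   0   0   0   0   6   6   6   6   6
  2   0   0   0   2   2   2   6   6   6   8   8
  3   0   0   0   2   2   5   6   6   7   8   8
  4   0   0   0   2   2   8   8   8  10  10  13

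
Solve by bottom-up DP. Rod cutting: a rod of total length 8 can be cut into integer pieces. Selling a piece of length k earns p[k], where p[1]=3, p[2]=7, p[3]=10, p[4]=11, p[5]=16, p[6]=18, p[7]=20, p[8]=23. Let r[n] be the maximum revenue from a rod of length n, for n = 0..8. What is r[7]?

   n    0    1    2    3    4    5    6    7    8
r[n]    0    3    7   10   14   17   21   24   28

24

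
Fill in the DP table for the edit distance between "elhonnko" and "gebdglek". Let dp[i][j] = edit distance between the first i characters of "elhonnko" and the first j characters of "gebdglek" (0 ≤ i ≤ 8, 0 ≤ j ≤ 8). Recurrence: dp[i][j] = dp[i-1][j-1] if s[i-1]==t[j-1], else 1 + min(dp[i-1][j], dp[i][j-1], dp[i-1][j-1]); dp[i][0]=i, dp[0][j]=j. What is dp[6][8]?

   ''  g  e  b  d  g  l  e  k
''  0  1  2  3  4  5  6  7  8
 e  1  1  1  2  3  4  5  6  7
 l  2  2  2  2  3  4  4  5  6
 h  3  3  3  3  3  4  5  5  6
 o  4  4  4  4  4  4  5  6  6
 n  5  5  5  5  5  5  5  6  7
 n  6  6  6  6  6  6  6  6  7
 k  7  7  7  7  7  7  7  7  6
 o  8  8  8  8  8  8  8  8  7

7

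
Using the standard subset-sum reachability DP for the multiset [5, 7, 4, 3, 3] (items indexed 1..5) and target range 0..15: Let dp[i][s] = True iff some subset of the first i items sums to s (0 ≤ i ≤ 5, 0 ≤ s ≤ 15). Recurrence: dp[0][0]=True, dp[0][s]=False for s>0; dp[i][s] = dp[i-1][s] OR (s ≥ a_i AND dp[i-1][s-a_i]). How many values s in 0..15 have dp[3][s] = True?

7

i\s   0   1   2   3   4   5   6   7   8   9  10  11  12  13  14  15
  0   T   F   F   F   F   F   F   F   F   F   F   F   F   F   F   F
  1   T   F   F   F   F   T   F   F   F   F   F   F   F   F   F   F
  2   T   F   F   F   F   T   F   T   F   F   F   F   T   F   F   F
  3   T   F   F   F   T   T   F   T   F   T   F   T   T   F   F   F
  4   T   F   F   T   T   T   F   T   T   T   T   T   T   F   T   T
  5   T   F   F   T   T   T   T   T   T   T   T   T   T   T   T   T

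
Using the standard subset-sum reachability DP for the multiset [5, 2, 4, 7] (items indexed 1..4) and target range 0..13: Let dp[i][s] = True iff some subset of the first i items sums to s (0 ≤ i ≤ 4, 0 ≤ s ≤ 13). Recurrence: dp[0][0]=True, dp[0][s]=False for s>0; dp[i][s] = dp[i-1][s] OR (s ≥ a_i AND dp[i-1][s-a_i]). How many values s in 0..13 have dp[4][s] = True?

i\s   0   1   2   3   4   5   6   7   8   9  10  11  12  13
  0   T   F   F   F   F   F   F   F   F   F   F   F   F   F
  1   T   F   F   F   F   T   F   F   F   F   F   F   F   F
  2   T   F   T   F   F   T   F   T   F   F   F   F   F   F
  3   T   F   T   F   T   T   T   T   F   T   F   T   F   F
  4   T   F   T   F   T   T   T   T   F   T   F   T   T   T

10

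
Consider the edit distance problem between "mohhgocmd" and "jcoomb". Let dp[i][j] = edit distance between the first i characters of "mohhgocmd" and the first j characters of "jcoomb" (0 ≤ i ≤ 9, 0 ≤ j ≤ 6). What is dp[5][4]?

5

   ''  j  c  o  o  m  b
''  0  1  2  3  4  5  6
 m  1  1  2  3  4  4  5
 o  2  2  2  2  3  4  5
 h  3  3  3  3  3  4  5
 h  4  4  4  4  4  4  5
 g  5  5  5  5  5  5  5
 o  6  6  6  5  5  6  6
 c  7  7  6  6  6  6  7
 m  8  8  7  7  7  6  7
 d  9  9  8  8  8  7  7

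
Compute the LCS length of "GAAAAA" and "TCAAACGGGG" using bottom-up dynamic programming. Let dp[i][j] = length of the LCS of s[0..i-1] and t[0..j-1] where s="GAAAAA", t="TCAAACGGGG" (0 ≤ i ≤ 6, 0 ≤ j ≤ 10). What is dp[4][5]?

   ''  T  C  A  A  A  C  G  G  G  G
''  0  0  0  0  0  0  0  0  0  0  0
 G  0  0  0  0  0  0  0  1  1  1  1
 A  0  0  0  1  1  1  1  1  1  1  1
 A  0  0  0  1  2  2  2  2  2  2  2
 A  0  0  0  1  2  3  3  3  3  3  3
 A  0  0  0  1  2  3  3  3  3  3  3
 A  0  0  0  1  2  3  3  3  3  3  3

3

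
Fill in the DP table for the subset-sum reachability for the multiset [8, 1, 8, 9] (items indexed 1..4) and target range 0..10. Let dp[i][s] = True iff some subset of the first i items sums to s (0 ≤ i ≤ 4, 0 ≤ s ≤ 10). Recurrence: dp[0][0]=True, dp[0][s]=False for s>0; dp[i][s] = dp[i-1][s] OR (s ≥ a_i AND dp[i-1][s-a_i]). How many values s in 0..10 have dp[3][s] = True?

i\s   0   1   2   3   4   5   6   7   8   9  10
  0   T   F   F   F   F   F   F   F   F   F   F
  1   T   F   F   F   F   F   F   F   T   F   F
  2   T   T   F   F   F   F   F   F   T   T   F
  3   T   T   F   F   F   F   F   F   T   T   F
  4   T   T   F   F   F   F   F   F   T   T   T

4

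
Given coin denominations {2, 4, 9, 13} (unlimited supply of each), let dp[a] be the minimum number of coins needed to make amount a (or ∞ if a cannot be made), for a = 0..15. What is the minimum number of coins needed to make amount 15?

2

 a  0  1  2  3  4  5  6  7  8  9 10 11 12 13 14 15
dp  0  -  1  -  1  -  2  -  2  1  3  2  3  1  4  2
(- denotes ∞ / unreachable)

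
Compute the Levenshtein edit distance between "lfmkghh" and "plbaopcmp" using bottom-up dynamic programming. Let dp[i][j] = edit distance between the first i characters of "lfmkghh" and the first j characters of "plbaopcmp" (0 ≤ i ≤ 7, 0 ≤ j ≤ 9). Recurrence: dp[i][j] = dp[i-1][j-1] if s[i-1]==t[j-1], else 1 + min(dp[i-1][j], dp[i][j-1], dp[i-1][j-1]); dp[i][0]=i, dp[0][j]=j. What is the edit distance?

8

   ''  p  l  b  a  o  p  c  m  p
''  0  1  2  3  4  5  6  7  8  9
 l  1  1  1  2  3  4  5  6  7  8
 f  2  2  2  2  3  4  5  6  7  8
 m  3  3  3  3  3  4  5  6  6  7
 k  4  4  4  4  4  4  5  6  7  7
 g  5  5  5  5  5  5  5  6  7  8
 h  6  6  6  6  6  6  6  6  7  8
 h  7  7  7  7  7  7  7  7  7  8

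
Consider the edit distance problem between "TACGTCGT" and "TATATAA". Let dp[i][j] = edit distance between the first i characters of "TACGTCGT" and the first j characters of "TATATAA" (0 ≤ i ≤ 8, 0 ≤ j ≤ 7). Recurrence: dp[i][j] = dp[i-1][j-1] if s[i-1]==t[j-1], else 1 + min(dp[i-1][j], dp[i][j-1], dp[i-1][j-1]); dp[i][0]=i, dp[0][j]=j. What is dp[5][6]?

3

   ''  T  A  T  A  T  A  A
''  0  1  2  3  4  5  6  7
 T  1  0  1  2  3  4  5  6
 A  2  1  0  1  2  3  4  5
 C  3  2  1  1  2  3  4  5
 G  4  3  2  2  2  3  4  5
 T  5  4  3  2  3  2  3  4
 C  6  5  4  3  3  3  3  4
 G  7  6  5  4  4  4  4  4
 T  8  7  6  5  5  4  5  5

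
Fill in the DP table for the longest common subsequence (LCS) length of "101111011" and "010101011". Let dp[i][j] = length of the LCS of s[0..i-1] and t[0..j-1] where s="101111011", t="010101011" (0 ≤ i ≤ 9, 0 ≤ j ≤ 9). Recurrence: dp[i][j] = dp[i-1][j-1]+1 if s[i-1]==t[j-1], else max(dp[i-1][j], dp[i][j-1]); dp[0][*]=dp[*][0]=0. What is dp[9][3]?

   ''  0  1  0  1  0  1  0  1  1
''  0  0  0  0  0  0  0  0  0  0
 1  0  0  1  1  1  1  1  1  1  1
 0  0  1  1  2  2  2  2  2  2  2
 1  0  1  2  2  3  3  3  3  3  3
 1  0  1  2  2  3  3  4  4  4  4
 1  0  1  2  2  3  3  4  4  5  5
 1  0  1  2  2  3  3  4  4  5  6
 0  0  1  2  3  3  4  4  5  5  6
 1  0  1  2  3  4  4  5  5  6  6
 1  0  1  2  3  4  4  5  5  6  7

3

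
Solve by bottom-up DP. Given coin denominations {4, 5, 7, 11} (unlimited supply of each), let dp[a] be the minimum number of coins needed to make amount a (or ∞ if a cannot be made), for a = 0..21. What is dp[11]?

 a  0  1  2  3  4  5  6  7  8  9 10 11 12 13 14 15 16 17 18 19 20 21
dp  0  -  -  -  1  1  -  1  2  2  2  1  2  3  2  2  2  3  2  3  3  3
(- denotes ∞ / unreachable)

1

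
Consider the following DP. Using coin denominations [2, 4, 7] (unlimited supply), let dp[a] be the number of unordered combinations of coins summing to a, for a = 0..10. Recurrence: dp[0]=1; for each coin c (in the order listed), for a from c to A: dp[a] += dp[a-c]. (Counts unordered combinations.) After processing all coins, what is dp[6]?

after  coin     0     1     2     3     4     5     6     7     8     9    10
          2     1     0     1     0     1     0     1     0     1     0     1
          4     1     0     1     0     2     0     2     0     3     0     3
          7     1     0     1     0     2     0     2     1     3     1     3

2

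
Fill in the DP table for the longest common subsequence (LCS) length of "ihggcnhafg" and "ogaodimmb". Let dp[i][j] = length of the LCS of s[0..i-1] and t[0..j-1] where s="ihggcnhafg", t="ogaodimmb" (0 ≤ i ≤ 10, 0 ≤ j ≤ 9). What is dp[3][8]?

1

   ''  o  g  a  o  d  i  m  m  b
''  0  0  0  0  0  0  0  0  0  0
 i  0  0  0  0  0  0  1  1  1  1
 h  0  0  0  0  0  0  1  1  1  1
 g  0  0  1  1  1  1  1  1  1  1
 g  0  0  1  1  1  1  1  1  1  1
 c  0  0  1  1  1  1  1  1  1  1
 n  0  0  1  1  1  1  1  1  1  1
 h  0  0  1  1  1  1  1  1  1  1
 a  0  0  1  2  2  2  2  2  2  2
 f  0  0  1  2  2  2  2  2  2  2
 g  0  0  1  2  2  2  2  2  2  2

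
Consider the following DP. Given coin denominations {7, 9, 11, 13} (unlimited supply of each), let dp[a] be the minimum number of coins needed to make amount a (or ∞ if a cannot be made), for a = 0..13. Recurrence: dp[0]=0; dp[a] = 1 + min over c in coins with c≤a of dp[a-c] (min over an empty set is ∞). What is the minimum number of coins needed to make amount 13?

 a  0  1  2  3  4  5  6  7  8  9 10 11 12 13
dp  0  -  -  -  -  -  -  1  -  1  -  1  -  1
(- denotes ∞ / unreachable)

1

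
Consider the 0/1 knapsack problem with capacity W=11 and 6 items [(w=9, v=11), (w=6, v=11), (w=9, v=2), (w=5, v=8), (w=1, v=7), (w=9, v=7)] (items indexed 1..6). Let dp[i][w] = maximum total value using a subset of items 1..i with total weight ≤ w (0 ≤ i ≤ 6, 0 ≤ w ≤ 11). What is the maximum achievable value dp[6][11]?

19

i\w   0   1   2   3   4   5   6   7   8   9  10  11
  0   0   0   0   0   0   0   0   0   0   0   0   0
  1   0   0   0   0   0   0   0   0   0  11  11  11
  2   0   0   0   0   0   0  11  11  11  11  11  11
  3   0   0   0   0   0   0  11  11  11  11  11  11
  4   0   0   0   0   0   8  11  11  11  11  11  19
  5   0   7   7   7   7   8  15  18  18  18  18  19
  6   0   7   7   7   7   8  15  18  18  18  18  19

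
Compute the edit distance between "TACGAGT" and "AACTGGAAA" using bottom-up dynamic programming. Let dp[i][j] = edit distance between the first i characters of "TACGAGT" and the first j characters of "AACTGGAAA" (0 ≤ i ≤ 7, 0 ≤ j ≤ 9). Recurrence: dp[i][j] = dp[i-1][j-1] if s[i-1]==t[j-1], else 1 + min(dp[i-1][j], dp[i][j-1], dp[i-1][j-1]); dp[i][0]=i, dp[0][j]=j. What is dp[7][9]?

   ''  A  A  C  T  G  G  A  A  A
''  0  1  2  3  4  5  6  7  8  9
 T  1  1  2  3  3  4  5  6  7  8
 A  2  1  1  2  3  4  5  5  6  7
 C  3  2  2  1  2  3  4  5  6  7
 G  4  3  3  2  2  2  3  4  5  6
 A  5  4  3  3  3  3  3  3  4  5
 G  6  5  4  4  4  3  3  4  4  5
 T  7  6  5  5  4  4  4  4  5  5

5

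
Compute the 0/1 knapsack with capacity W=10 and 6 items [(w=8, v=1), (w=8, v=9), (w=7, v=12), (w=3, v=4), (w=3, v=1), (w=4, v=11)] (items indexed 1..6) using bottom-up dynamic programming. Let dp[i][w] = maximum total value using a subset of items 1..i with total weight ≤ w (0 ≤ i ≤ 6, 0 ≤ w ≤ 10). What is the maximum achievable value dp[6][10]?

i\w   0   1   2   3   4   5   6   7   8   9  10
  0   0   0   0   0   0   0   0   0   0   0   0
  1   0   0   0   0   0   0   0   0   1   1   1
  2   0   0   0   0   0   0   0   0   9   9   9
  3   0   0   0   0   0   0   0  12  12  12  12
  4   0   0   0   4   4   4   4  12  12  12  16
  5   0   0   0   4   4   4   5  12  12  12  16
  6   0   0   0   4  11  11  11  15  15  15  16

16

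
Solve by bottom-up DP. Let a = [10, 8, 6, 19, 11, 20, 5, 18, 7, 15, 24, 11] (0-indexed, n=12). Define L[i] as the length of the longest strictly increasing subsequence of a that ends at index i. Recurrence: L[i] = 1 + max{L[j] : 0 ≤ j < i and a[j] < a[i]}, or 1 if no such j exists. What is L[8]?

2

   i    0    1    2    3    4    5    6    7    8    9   10   11
a[i]   10    8    6   19   11   20    5   18    7   15   24   11
L[i]    1    1    1    2    2    3    1    3    2    3    4    3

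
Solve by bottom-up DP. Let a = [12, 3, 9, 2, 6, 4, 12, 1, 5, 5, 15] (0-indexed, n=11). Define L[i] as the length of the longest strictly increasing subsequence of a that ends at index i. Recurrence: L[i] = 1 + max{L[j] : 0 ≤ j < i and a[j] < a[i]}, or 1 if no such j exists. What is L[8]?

   i    0    1    2    3    4    5    6    7    8    9   10
a[i]   12    3    9    2    6    4   12    1    5    5   15
L[i]    1    1    2    1    2    2    3    1    3    3    4

3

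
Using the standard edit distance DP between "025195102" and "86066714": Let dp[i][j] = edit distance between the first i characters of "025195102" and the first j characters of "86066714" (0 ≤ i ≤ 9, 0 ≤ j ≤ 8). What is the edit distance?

8

   ''  8  6  0  6  6  7  1  4
''  0  1  2  3  4  5  6  7  8
 0  1  1  2  2  3  4  5  6  7
 2  2  2  2  3  3  4  5  6  7
 5  3  3  3  3  4  4  5  6  7
 1  4  4  4  4  4  5  5  5  6
 9  5  5  5  5  5  5  6  6  6
 5  6  6  6  6  6  6  6  7  7
 1  7  7  7  7  7  7  7  6  7
 0  8  8  8  7  8  8  8  7  7
 2  9  9  9  8  8  9  9  8  8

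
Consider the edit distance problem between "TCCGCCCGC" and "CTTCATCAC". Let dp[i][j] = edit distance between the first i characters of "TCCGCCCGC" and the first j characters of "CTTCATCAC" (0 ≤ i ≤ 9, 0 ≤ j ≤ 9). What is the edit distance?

6

   ''  C  T  T  C  A  T  C  A  C
''  0  1  2  3  4  5  6  7  8  9
 T  1  1  1  2  3  4  5  6  7  8
 C  2  1  2  2  2  3  4  5  6  7
 C  3  2  2  3  2  3  4  4  5  6
 G  4  3  3  3  3  3  4  5  5  6
 C  5  4  4  4  3  4  4  4  5  5
 C  6  5  5  5  4  4  5  4  5  5
 C  7  6  6  6  5  5  5  5  5  5
 G  8  7  7  7  6  6  6  6  6  6
 C  9  8  8  8  7  7  7  6  7  6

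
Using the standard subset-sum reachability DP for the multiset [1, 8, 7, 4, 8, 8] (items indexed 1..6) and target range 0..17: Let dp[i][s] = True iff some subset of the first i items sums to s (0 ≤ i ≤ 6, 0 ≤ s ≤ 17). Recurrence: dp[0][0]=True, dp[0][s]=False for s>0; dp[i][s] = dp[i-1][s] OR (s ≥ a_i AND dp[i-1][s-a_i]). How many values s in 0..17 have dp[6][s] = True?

13

i\s   0   1   2   3   4   5   6   7   8   9  10  11  12  13  14  15  16  17
  0   T   F   F   F   F   F   F   F   F   F   F   F   F   F   F   F   F   F
  1   T   T   F   F   F   F   F   F   F   F   F   F   F   F   F   F   F   F
  2   T   T   F   F   F   F   F   F   T   T   F   F   F   F   F   F   F   F
  3   T   T   F   F   F   F   F   T   T   T   F   F   F   F   F   T   T   F
  4   T   T   F   F   T   T   F   T   T   T   F   T   T   T   F   T   T   F
  5   T   T   F   F   T   T   F   T   T   T   F   T   T   T   F   T   T   T
  6   T   T   F   F   T   T   F   T   T   T   F   T   T   T   F   T   T   T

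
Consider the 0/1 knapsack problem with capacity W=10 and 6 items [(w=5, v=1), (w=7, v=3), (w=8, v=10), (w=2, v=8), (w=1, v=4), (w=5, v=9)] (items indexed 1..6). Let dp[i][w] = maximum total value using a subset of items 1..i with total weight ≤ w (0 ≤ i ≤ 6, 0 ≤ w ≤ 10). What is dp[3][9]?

i\w   0   1   2   3   4   5   6   7   8   9  10
  0   0   0   0   0   0   0   0   0   0   0   0
  1   0   0   0   0   0   1   1   1   1   1   1
  2   0   0   0   0   0   1   1   3   3   3   3
  3   0   0   0   0   0   1   1   3  10  10  10
  4   0   0   8   8   8   8   8   9  10  11  18
  5   0   4   8  12  12  12  12  12  13  14  18
  6   0   4   8  12  12  12  13  17  21  21  21

10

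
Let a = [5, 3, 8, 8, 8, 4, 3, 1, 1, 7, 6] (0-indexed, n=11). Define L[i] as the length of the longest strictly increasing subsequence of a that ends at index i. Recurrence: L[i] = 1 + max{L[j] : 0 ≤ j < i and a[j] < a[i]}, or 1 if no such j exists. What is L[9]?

   i    0    1    2    3    4    5    6    7    8    9   10
a[i]    5    3    8    8    8    4    3    1    1    7    6
L[i]    1    1    2    2    2    2    1    1    1    3    3

3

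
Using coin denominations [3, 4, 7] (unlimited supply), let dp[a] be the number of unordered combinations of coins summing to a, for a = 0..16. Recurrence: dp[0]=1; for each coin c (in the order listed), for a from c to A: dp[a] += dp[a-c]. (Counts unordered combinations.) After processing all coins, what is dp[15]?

after  coin     0     1     2     3     4     5     6     7     8     9    10    11    12    13    14    15    16
          3     1     0     0     1     0     0     1     0     0     1     0     0     1     0     0     1     0
          4     1     0     0     1     1     0     1     1     1     1     1     1     2     1     1     2     2
          7     1     0     0     1     1     0     1     2     1     1     2     2     2     2     3     3     3

3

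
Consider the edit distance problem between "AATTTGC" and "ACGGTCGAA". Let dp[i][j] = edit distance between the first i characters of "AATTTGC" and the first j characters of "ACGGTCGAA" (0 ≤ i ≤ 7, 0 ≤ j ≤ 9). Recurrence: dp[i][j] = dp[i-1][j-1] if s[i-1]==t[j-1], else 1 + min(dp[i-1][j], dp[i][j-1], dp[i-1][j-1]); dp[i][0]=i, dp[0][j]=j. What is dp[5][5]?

3

   ''  A  C  G  G  T  C  G  A  A
''  0  1  2  3  4  5  6  7  8  9
 A  1  0  1  2  3  4  5  6  7  8
 A  2  1  1  2  3  4  5  6  6  7
 T  3  2  2  2  3  3  4  5  6  7
 T  4  3  3  3  3  3  4  5  6  7
 T  5  4  4  4  4  3  4  5  6  7
 G  6  5  5  4  4  4  4  4  5  6
 C  7  6  5  5  5  5  4  5  5  6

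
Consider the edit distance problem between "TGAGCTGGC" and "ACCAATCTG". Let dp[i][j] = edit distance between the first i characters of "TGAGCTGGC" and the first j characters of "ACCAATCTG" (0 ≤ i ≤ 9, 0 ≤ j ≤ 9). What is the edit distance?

   ''  A  C  C  A  A  T  C  T  G
''  0  1  2  3  4  5  6  7  8  9
 T  1  1  2  3  4  5  5  6  7  8
 G  2  2  2  3  4  5  6  6  7  7
 A  3  2  3  3  3  4  5  6  7  8
 G  4  3  3  4  4  4  5  6  7  7
 C  5  4  3  3  4  5  5  5  6  7
 T  6  5  4  4  4  5  5  6  5  6
 G  7  6  5  5  5  5  6  6  6  5
 G  8  7  6  6  6  6  6  7  7  6
 C  9  8  7  6  7  7  7  6  7  7

7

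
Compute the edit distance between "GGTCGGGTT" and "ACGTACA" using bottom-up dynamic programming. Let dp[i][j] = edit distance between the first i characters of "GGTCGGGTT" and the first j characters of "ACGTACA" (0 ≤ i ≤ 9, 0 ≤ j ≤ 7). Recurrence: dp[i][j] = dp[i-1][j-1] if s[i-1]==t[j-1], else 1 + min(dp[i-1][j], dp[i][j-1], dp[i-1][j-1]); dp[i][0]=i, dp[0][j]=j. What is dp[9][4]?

6

   ''  A  C  G  T  A  C  A
''  0  1  2  3  4  5  6  7
 G  1  1  2  2  3  4  5  6
 G  2  2  2  2  3  4  5  6
 T  3  3  3  3  2  3  4  5
 C  4  4  3  4  3  3  3  4
 G  5  5  4  3  4  4  4  4
 G  6  6  5  4  4  5  5  5
 G  7  7  6  5  5  5  6  6
 T  8  8  7  6  5  6  6  7
 T  9  9  8  7  6  6  7  7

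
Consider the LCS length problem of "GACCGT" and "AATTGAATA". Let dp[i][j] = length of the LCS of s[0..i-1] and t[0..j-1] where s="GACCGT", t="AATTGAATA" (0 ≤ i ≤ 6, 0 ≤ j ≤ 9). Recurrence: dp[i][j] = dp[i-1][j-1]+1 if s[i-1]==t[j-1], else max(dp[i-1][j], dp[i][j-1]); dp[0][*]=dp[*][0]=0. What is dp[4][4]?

1

   ''  A  A  T  T  G  A  A  T  A
''  0  0  0  0  0  0  0  0  0  0
 G  0  0  0  0  0  1  1  1  1  1
 A  0  1  1  1  1  1  2  2  2  2
 C  0  1  1  1  1  1  2  2  2  2
 C  0  1  1  1  1  1  2  2  2  2
 G  0  1  1  1  1  2  2  2  2  2
 T  0  1  1  2  2  2  2  2  3  3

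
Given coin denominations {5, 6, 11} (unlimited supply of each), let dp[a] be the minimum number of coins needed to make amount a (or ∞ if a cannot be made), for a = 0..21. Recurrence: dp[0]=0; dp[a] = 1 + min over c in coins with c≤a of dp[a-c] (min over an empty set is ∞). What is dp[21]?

3

 a  0  1  2  3  4  5  6  7  8  9 10 11 12 13 14 15 16 17 18 19 20 21
dp  0  -  -  -  -  1  1  -  -  -  2  1  2  -  -  3  2  2  3  -  4  3
(- denotes ∞ / unreachable)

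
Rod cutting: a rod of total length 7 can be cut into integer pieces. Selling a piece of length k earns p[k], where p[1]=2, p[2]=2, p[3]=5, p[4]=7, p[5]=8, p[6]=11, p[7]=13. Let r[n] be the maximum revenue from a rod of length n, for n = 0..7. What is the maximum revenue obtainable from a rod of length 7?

   n    0    1    2    3    4    5    6    7
r[n]    0    2    4    6    8   10   12   14

14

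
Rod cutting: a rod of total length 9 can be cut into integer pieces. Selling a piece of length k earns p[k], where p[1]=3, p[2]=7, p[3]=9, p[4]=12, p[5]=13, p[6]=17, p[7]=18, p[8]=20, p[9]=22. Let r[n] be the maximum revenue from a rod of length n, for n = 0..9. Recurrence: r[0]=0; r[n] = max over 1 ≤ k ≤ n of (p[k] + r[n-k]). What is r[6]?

   n    0    1    2    3    4    5    6    7    8    9
r[n]    0    3    7   10   14   17   21   24   28   31

21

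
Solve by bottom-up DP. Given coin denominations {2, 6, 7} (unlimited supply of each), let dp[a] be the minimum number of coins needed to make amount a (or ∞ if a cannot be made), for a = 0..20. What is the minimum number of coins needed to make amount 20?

3

 a  0  1  2  3  4  5  6  7  8  9 10 11 12 13 14 15 16 17 18 19 20
dp  0  -  1  -  2  -  1  1  2  2  3  3  2  2  2  3  3  4  3  3  3
(- denotes ∞ / unreachable)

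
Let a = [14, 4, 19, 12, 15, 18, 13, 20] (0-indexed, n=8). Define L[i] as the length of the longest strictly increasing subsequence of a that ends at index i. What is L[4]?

3

   i    0    1    2    3    4    5    6    7
a[i]   14    4   19   12   15   18   13   20
L[i]    1    1    2    2    3    4    3    5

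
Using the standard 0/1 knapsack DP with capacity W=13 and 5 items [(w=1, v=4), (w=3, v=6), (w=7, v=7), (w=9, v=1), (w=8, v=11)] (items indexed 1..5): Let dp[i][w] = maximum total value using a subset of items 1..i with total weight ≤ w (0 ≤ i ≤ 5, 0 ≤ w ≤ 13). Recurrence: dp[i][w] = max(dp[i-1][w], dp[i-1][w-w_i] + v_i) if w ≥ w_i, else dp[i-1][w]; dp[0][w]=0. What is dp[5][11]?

17

i\w   0   1   2   3   4   5   6   7   8   9  10  11  12  13
  0   0   0   0   0   0   0   0   0   0   0   0   0   0   0
  1   0   4   4   4   4   4   4   4   4   4   4   4   4   4
  2   0   4   4   6  10  10  10  10  10  10  10  10  10  10
  3   0   4   4   6  10  10  10  10  11  11  13  17  17  17
  4   0   4   4   6  10  10  10  10  11  11  13  17  17  17
  5   0   4   4   6  10  10  10  10  11  15  15  17  21  21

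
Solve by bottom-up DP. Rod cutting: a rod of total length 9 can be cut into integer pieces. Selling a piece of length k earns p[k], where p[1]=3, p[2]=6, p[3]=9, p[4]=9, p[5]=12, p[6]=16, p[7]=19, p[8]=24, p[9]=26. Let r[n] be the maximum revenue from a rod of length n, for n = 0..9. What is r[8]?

   n    0    1    2    3    4    5    6    7    8    9
r[n]    0    3    6    9   12   15   18   21   24   27

24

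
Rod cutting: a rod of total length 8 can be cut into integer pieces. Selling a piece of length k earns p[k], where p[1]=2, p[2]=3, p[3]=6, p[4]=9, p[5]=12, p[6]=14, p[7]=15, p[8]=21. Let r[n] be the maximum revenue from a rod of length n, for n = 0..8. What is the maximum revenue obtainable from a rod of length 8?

   n    0    1    2    3    4    5    6    7    8
r[n]    0    2    4    6    9   12   14   16   21

21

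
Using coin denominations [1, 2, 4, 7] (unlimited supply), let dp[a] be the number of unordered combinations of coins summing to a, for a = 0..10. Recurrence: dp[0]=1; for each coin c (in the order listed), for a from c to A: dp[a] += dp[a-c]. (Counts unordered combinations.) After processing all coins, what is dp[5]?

4

after  coin     0     1     2     3     4     5     6     7     8     9    10
          1     1     1     1     1     1     1     1     1     1     1     1
          2     1     1     2     2     3     3     4     4     5     5     6
          4     1     1     2     2     4     4     6     6     9     9    12
          7     1     1     2     2     4     4     6     7    10    11    14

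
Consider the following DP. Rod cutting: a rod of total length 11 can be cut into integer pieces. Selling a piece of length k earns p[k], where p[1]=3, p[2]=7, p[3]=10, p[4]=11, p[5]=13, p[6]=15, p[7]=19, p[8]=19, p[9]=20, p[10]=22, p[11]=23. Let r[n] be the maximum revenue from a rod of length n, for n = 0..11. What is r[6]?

   n    0    1    2    3    4    5    6    7    8    9   10   11
r[n]    0    3    7   10   14   17   21   24   28   31   35   38

21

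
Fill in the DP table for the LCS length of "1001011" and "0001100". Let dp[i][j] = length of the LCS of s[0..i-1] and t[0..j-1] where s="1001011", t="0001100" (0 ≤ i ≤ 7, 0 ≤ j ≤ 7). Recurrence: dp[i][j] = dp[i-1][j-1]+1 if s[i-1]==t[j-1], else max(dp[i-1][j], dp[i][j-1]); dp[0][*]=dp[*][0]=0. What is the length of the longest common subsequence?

5

   ''  0  0  0  1  1  0  0
''  0  0  0  0  0  0  0  0
 1  0  0  0  0  1  1  1  1
 0  0  1  1  1  1  1  2  2
 0  0  1  2  2  2  2  2  3
 1  0  1  2  2  3  3  3  3
 0  0  1  2  3  3  3  4  4
 1  0  1  2  3  4  4  4  4
 1  0  1  2  3  4  5  5  5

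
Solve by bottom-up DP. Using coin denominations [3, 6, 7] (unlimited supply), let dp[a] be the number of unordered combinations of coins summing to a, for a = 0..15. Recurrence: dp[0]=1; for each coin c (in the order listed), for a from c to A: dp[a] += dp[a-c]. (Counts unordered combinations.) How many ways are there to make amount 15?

3

after  coin     0     1     2     3     4     5     6     7     8     9    10    11    12    13    14    15
          3     1     0     0     1     0     0     1     0     0     1     0     0     1     0     0     1
          6     1     0     0     1     0     0     2     0     0     2     0     0     3     0     0     3
          7     1     0     0     1     0     0     2     1     0     2     1     0     3     2     1     3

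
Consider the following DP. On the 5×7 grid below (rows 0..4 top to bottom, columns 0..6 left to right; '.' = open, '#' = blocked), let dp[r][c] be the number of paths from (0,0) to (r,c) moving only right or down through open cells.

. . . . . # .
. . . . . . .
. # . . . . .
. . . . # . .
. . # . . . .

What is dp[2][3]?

r\c   0   1   2   3   4   5   6
  0   1   1   1   1   1   0   0
  1   1   2   3   4   5   5   5
  2   1   0   3   7  12  17  22
  3   1   1   4  11   0  17  39
  4   1   2   0  11  11  28  67

7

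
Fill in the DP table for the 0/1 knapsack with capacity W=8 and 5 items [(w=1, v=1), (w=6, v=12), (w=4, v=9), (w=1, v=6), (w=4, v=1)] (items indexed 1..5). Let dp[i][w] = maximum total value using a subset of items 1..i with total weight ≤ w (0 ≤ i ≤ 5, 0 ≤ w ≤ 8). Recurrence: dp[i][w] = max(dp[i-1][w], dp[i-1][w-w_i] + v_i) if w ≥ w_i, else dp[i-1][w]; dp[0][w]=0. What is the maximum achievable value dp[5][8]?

19

i\w   0   1   2   3   4   5   6   7   8
  0   0   0   0   0   0   0   0   0   0
  1   0   1   1   1   1   1   1   1   1
  2   0   1   1   1   1   1  12  13  13
  3   0   1   1   1   9  10  12  13  13
  4   0   6   7   7   9  15  16  18  19
  5   0   6   7   7   9  15  16  18  19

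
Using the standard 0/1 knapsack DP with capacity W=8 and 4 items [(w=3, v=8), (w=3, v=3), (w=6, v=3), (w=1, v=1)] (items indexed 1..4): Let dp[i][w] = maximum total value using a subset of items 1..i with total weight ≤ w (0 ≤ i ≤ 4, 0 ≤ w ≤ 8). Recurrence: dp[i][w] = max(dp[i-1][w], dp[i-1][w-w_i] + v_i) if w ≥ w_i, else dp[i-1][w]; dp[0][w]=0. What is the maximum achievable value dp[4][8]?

i\w   0   1   2   3   4   5   6   7   8
  0   0   0   0   0   0   0   0   0   0
  1   0   0   0   8   8   8   8   8   8
  2   0   0   0   8   8   8  11  11  11
  3   0   0   0   8   8   8  11  11  11
  4   0   1   1   8   9   9  11  12  12

12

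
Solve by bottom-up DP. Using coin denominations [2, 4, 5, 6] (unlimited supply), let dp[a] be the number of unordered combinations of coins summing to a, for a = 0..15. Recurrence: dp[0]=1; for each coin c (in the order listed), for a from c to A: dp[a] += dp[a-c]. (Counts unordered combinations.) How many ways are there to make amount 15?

after  coin     0     1     2     3     4     5     6     7     8     9    10    11    12    13    14    15
          2     1     0     1     0     1     0     1     0     1     0     1     0     1     0     1     0
          4     1     0     1     0     2     0     2     0     3     0     3     0     4     0     4     0
          5     1     0     1     0     2     1     2     1     3     2     4     2     5     3     6     4
          6     1     0     1     0     2     1     3     1     4     2     6     3     8     4    10     6

6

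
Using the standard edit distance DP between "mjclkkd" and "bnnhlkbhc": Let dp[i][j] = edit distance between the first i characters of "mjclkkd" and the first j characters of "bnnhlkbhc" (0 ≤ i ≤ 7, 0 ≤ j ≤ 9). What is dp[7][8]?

   ''  b  n  n  h  l  k  b  h  c
''  0  1  2  3  4  5  6  7  8  9
 m  1  1  2  3  4  5  6  7  8  9
 j  2  2  2  3  4  5  6  7  8  9
 c  3  3  3  3  4  5  6  7  8  8
 l  4  4  4  4  4  4  5  6  7  8
 k  5  5  5  5  5  5  4  5  6  7
 k  6  6  6  6  6  6  5  5  6  7
 d  7  7  7  7  7  7  6  6  6  7

6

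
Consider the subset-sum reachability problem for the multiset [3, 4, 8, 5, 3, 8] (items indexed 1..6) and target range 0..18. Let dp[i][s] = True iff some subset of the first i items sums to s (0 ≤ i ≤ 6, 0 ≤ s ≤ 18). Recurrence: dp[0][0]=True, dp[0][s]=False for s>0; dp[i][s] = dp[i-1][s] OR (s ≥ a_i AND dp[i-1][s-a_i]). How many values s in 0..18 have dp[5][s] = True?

17

i\s   0   1   2   3   4   5   6   7   8   9  10  11  12  13  14  15  16  17  18
  0   T   F   F   F   F   F   F   F   F   F   F   F   F   F   F   F   F   F   F
  1   T   F   F   T   F   F   F   F   F   F   F   F   F   F   F   F   F   F   F
  2   T   F   F   T   T   F   F   T   F   F   F   F   F   F   F   F   F   F   F
  3   T   F   F   T   T   F   F   T   T   F   F   T   T   F   F   T   F   F   F
  4   T   F   F   T   T   T   F   T   T   T   F   T   T   T   F   T   T   T   F
  5   T   F   F   T   T   T   T   T   T   T   T   T   T   T   T   T   T   T   T
  6   T   F   F   T   T   T   T   T   T   T   T   T   T   T   T   T   T   T   T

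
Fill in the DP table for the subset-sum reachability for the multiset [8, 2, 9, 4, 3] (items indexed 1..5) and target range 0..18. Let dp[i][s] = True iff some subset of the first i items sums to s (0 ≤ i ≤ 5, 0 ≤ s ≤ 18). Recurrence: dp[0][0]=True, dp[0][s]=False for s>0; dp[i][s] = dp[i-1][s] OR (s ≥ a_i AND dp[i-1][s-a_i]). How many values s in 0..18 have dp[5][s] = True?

i\s   0   1   2   3   4   5   6   7   8   9  10  11  12  13  14  15  16  17  18
  0   T   F   F   F   F   F   F   F   F   F   F   F   F   F   F   F   F   F   F
  1   T   F   F   F   F   F   F   F   T   F   F   F   F   F   F   F   F   F   F
  2   T   F   T   F   F   F   F   F   T   F   T   F   F   F   F   F   F   F   F
  3   T   F   T   F   F   F   F   F   T   T   T   T   F   F   F   F   F   T   F
  4   T   F   T   F   T   F   T   F   T   T   T   T   T   T   T   T   F   T   F
  5   T   F   T   T   T   T   T   T   T   T   T   T   T   T   T   T   T   T   T

18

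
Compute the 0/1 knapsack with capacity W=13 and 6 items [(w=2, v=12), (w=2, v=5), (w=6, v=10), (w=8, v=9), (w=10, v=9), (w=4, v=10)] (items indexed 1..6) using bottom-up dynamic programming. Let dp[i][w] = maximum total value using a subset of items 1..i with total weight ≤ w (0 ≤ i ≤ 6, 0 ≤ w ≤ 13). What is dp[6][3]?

12

i\w   0   1   2   3   4   5   6   7   8   9  10  11  12  13
  0   0   0   0   0   0   0   0   0   0   0   0   0   0   0
  1   0   0  12  12  12  12  12  12  12  12  12  12  12  12
  2   0   0  12  12  17  17  17  17  17  17  17  17  17  17
  3   0   0  12  12  17  17  17  17  22  22  27  27  27  27
  4   0   0  12  12  17  17  17  17  22  22  27  27  27  27
  5   0   0  12  12  17  17  17  17  22  22  27  27  27  27
  6   0   0  12  12  17  17  22  22  27  27  27  27  32  32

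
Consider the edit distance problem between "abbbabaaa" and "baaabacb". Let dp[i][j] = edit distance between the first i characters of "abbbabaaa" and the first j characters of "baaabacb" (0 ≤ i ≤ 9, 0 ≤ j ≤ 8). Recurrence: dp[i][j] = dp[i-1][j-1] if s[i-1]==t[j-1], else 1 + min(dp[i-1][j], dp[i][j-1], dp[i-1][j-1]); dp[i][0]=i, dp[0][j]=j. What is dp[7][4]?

4

   ''  b  a  a  a  b  a  c  b
''  0  1  2  3  4  5  6  7  8
 a  1  1  1  2  3  4  5  6  7
 b  2  1  2  2  3  3  4  5  6
 b  3  2  2  3  3  3  4  5  5
 b  4  3  3  3  4  3  4  5  5
 a  5  4  3  3  3  4  3  4  5
 b  6  5  4  4  4  3  4  4  4
 a  7  6  5  4  4  4  3  4  5
 a  8  7  6  5  4  5  4  4  5
 a  9  8  7  6  5  5  5  5  5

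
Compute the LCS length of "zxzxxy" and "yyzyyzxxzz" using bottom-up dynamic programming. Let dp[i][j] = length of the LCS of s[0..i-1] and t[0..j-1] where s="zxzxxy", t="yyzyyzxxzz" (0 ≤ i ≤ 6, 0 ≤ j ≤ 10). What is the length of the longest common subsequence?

4

   ''  y  y  z  y  y  z  x  x  z  z
''  0  0  0  0  0  0  0  0  0  0  0
 z  0  0  0  1  1  1  1  1  1  1  1
 x  0  0  0  1  1  1  1  2  2  2  2
 z  0  0  0  1  1  1  2  2  2  3  3
 x  0  0  0  1  1  1  2  3  3  3  3
 x  0  0  0  1  1  1  2  3  4  4  4
 y  0  1  1  1  2  2  2  3  4  4  4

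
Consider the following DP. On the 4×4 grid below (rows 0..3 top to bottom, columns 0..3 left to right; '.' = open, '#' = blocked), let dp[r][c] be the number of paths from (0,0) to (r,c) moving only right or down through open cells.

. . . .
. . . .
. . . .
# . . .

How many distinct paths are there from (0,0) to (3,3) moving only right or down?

r\c   0   1   2   3
  0   1   1   1   1
  1   1   2   3   4
  2   1   3   6  10
  3   0   3   9  19

19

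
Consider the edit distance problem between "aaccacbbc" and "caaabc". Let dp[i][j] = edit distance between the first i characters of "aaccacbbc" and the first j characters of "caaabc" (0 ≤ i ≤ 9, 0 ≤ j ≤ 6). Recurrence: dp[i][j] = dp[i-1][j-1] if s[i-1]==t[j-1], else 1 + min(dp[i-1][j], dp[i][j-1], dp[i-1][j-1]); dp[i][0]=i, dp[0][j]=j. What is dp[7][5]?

   ''  c  a  a  a  b  c
''  0  1  2  3  4  5  6
 a  1  1  1  2  3  4  5
 a  2  2  1  1  2  3  4
 c  3  2  2  2  2  3  3
 c  4  3  3  3  3  3  3
 a  5  4  3  3  3  4  4
 c  6  5  4  4  4  4  4
 b  7  6  5  5  5  4  5
 b  8  7  6  6  6  5  5
 c  9  8  7  7  7  6  5

4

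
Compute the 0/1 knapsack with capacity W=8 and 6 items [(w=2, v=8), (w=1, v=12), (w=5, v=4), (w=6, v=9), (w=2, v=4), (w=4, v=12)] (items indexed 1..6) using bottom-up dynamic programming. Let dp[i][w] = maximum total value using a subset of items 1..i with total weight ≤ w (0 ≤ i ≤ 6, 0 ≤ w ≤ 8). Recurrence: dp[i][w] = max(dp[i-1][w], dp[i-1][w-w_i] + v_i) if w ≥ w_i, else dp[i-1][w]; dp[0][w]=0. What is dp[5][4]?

20

i\w   0   1   2   3   4   5   6   7   8
  0   0   0   0   0   0   0   0   0   0
  1   0   0   8   8   8   8   8   8   8
  2   0  12  12  20  20  20  20  20  20
  3   0  12  12  20  20  20  20  20  24
  4   0  12  12  20  20  20  20  21  24
  5   0  12  12  20  20  24  24  24  24
  6   0  12  12  20  20  24  24  32  32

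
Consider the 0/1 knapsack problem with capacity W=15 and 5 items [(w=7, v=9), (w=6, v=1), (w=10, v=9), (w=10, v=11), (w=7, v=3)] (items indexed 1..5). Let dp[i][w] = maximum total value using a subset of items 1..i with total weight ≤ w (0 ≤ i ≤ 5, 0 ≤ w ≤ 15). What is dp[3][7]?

i\w   0   1   2   3   4   5   6   7   8   9  10  11  12  13  14  15
  0   0   0   0   0   0   0   0   0   0   0   0   0   0   0   0   0
  1   0   0   0   0   0   0   0   9   9   9   9   9   9   9   9   9
  2   0   0   0   0   0   0   1   9   9   9   9   9   9  10  10  10
  3   0   0   0   0   0   0   1   9   9   9   9   9   9  10  10  10
  4   0   0   0   0   0   0   1   9   9   9  11  11  11  11  11  11
  5   0   0   0   0   0   0   1   9   9   9  11  11  11  11  12  12

9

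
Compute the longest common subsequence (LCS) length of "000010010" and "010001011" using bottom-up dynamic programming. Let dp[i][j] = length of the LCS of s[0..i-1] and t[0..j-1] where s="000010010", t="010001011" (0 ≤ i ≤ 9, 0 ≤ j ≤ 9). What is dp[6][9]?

   ''  0  1  0  0  0  1  0  1  1
''  0  0  0  0  0  0  0  0  0  0
 0  0  1  1  1  1  1  1  1  1  1
 0  0  1  1  2  2  2  2  2  2  2
 0  0  1  1  2  3  3  3  3  3  3
 0  0  1  1  2  3  4  4  4  4  4
 1  0  1  2  2  3  4  5  5  5  5
 0  0  1  2  3  3  4  5  6  6  6
 0  0  1  2  3  4  4  5  6  6  6
 1  0  1  2  3  4  4  5  6  7  7
 0  0  1  2  3  4  5  5  6  7  7

6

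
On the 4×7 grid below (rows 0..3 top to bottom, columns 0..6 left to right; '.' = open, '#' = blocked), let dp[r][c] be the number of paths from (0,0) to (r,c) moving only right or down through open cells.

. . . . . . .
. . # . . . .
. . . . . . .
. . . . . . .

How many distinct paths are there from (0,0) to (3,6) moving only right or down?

r\c   0   1   2   3   4   5   6
  0   1   1   1   1   1   1   1
  1   1   2   0   1   2   3   4
  2   1   3   3   4   6   9  13
  3   1   4   7  11  17  26  39

39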